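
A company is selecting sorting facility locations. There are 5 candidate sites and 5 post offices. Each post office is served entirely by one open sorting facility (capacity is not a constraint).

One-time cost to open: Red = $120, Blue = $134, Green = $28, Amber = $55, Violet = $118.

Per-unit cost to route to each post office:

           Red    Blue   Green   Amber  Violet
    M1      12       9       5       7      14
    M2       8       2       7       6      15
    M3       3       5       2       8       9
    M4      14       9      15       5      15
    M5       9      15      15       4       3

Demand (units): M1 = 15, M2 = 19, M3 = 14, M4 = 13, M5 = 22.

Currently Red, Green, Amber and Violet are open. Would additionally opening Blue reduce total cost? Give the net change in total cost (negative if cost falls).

No — net change +58 (cost rises by 58).

Current service cost with {Red, Green, Amber, Violet}: 348.
Adding Blue: each post office re-picks its cheapest; new service cost 272, saving 76.
Extra fixed cost: 134. Net change = 134 − 76 = 58.
(Totals: 669 → 727.)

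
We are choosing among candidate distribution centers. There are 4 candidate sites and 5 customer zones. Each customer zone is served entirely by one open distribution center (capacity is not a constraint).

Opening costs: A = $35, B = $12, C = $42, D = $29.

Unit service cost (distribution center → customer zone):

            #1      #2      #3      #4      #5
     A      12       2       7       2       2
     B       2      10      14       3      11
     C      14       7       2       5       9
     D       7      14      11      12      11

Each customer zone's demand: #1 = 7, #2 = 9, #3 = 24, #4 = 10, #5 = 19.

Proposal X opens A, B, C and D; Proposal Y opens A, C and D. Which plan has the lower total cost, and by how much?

Proposal X: {A, B, C, D}: #1→B 2·7=14, #2→A 2·9=18, #3→C 2·24=48, #4→A 2·10=20, #5→A 2·19=38. Service 138; fixed 118; total 256.
Proposal Y: {A, C, D}: #1→D 7·7=49, #2→A 2·9=18, #3→C 2·24=48, #4→A 2·10=20, #5→A 2·19=38. Service 173; fixed 106; total 279.
Difference: |256 − 279| = 23.

Proposal X is cheaper by 23.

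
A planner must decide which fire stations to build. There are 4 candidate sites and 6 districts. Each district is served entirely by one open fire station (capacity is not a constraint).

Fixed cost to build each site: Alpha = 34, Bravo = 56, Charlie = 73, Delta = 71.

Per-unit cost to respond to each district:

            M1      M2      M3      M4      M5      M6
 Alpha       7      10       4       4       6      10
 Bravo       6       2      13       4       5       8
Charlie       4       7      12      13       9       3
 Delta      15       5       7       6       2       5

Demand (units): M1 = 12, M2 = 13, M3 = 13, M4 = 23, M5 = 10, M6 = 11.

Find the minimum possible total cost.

Minimum total cost: 464

For any fixed open set, each district goes to its cheapest open site; total = fixed + service.
{Alpha, Bravo, Charlie}: M1→Charlie 4·12=48, M2→Bravo 2·13=26, M3→Alpha 4·13=52, M4→Alpha 4·23=92, M5→Bravo 5·10=50, M6→Charlie 3·11=33. Service 301; fixed 163; total 464.
{Alpha, Bravo}: service 380 + fixed 90 = 470
{Alpha, Delta}: service 368 + fixed 105 = 473
{Alpha, Bravo, Charlie, Delta}: M1→Charlie 4·12=48, M2→Bravo 2·13=26, M3→Alpha 4·13=52, M4→Alpha 4·23=92, M5→Delta 2·10=20, M6→Charlie 3·11=33. Service 271; fixed 234; total 505.
No other subset beats 464.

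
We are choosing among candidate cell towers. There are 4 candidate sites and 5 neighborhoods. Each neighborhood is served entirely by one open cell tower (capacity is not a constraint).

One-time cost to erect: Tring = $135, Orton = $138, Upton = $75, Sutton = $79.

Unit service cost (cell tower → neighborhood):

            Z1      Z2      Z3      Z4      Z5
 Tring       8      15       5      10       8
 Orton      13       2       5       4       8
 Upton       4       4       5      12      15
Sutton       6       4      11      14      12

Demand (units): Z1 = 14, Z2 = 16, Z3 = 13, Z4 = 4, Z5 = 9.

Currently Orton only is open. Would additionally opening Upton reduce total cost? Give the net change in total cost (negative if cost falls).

Yes — net change −51 (cost falls by 51).

Current service cost with {Orton}: 367.
Adding Upton: each neighborhood re-picks its cheapest; new service cost 241, saving 126.
Extra fixed cost: 75. Net change = 75 − 126 = -51.
(Totals: 505 → 454.)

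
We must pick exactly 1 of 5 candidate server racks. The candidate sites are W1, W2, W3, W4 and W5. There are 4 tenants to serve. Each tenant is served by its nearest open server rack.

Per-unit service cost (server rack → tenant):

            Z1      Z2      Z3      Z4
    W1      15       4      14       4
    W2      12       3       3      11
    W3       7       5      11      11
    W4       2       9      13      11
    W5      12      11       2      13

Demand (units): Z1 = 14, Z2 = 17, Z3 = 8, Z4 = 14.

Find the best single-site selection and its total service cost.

Choose W2 only; total service cost 397.

With exactly 1 open, each tenant uses its cheapest among the chosen.
{W2}: Z1→W2 12·14=168, Z2→W2 3·17=51, Z3→W2 3·8=24, Z4→W2 11·14=154. Service cost 397.
{W3}: service cost 425
{W4}: service cost 439
Among all 5 size-1 choices, {W2} is lowest.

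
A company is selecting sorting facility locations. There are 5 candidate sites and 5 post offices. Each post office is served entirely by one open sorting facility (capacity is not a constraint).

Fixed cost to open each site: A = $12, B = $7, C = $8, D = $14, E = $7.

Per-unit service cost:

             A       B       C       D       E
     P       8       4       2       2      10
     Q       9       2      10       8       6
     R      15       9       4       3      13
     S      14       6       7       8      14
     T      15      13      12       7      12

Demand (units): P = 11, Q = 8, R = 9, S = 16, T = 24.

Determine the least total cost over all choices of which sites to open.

Minimum total cost: 350

For any fixed open set, each post office goes to its cheapest open site; total = fixed + service.
{B, D}: P→D 2·11=22, Q→B 2·8=16, R→D 3·9=27, S→B 6·16=96, T→D 7·24=168. Service 329; fixed 21; total 350.
{B, D, E}: service 329 + fixed 28 = 357
{B, C, D}: P→C 2·11=22, Q→B 2·8=16, R→D 3·9=27, S→B 6·16=96, T→D 7·24=168. Service 329; fixed 29; total 358.
{A, B, C, D, E}: P→C 2·11=22, Q→B 2·8=16, R→D 3·9=27, S→B 6·16=96, T→D 7·24=168. Service 329; fixed 48; total 377.
No other subset beats 350.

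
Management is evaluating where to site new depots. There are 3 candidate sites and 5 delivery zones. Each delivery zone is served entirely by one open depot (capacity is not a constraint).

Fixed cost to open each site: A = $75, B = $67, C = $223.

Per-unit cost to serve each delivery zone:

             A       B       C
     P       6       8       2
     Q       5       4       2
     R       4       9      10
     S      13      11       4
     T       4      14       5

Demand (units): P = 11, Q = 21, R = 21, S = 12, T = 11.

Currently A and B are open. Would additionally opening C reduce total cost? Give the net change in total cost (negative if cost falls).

Current service cost with {A, B}: 410.
Adding C: each delivery zone re-picks its cheapest; new service cost 240, saving 170.
Extra fixed cost: 223. Net change = 223 − 170 = 53.
(Totals: 552 → 605.)

No — net change +53 (cost rises by 53).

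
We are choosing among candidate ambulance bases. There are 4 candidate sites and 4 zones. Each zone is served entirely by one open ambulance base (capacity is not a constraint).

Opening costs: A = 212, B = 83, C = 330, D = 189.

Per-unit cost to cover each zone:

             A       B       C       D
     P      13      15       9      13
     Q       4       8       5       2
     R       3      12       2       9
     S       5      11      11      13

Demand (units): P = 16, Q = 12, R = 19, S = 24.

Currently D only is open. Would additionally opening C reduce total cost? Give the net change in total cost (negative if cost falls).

No — net change +85 (cost rises by 85).

Current service cost with {D}: 715.
Adding C: each zone re-picks its cheapest; new service cost 470, saving 245.
Extra fixed cost: 330. Net change = 330 − 245 = 85.
(Totals: 904 → 989.)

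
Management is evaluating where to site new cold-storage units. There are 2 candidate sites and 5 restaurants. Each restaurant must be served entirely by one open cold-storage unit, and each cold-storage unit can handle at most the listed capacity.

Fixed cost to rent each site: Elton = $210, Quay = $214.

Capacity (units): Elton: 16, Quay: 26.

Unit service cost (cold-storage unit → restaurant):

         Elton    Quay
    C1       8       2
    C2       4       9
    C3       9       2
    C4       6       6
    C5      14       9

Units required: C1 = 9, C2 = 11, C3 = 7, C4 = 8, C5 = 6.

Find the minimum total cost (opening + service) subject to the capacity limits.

Open {Elton, Quay}: C1→Quay 2·9=18, C2→Quay 9·11=99, C3→Elton 9·7=63, C4→Elton 6·8=48, C5→Quay 9·6=54.
Loads: Elton carries 15/16, Quay carries 26/26. Service 282; fixed 424; total 706.
Next best feasible plan costs 741.

Minimum total cost: 706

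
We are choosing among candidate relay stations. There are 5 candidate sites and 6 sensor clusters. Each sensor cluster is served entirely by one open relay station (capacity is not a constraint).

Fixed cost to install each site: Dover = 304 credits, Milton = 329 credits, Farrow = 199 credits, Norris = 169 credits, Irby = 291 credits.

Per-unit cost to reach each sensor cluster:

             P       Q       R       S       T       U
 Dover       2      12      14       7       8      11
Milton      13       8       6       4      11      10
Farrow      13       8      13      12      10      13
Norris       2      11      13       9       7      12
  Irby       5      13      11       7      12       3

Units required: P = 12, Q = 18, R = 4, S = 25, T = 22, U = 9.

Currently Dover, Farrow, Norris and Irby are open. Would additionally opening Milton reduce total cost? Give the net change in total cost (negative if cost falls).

No — net change +234 (cost rises by 234).

Current service cost with {Dover, Farrow, Norris, Irby}: 568.
Adding Milton: each sensor cluster re-picks its cheapest; new service cost 473, saving 95.
Extra fixed cost: 329. Net change = 329 − 95 = 234.
(Totals: 1531 → 1765.)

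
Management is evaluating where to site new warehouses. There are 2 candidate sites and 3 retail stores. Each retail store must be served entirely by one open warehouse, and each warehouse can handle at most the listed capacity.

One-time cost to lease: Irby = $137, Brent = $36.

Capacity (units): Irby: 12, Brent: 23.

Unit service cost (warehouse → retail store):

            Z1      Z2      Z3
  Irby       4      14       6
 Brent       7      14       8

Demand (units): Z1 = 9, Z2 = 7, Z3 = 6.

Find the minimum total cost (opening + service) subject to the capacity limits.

Open {Brent}: Z1→Brent 7·9=63, Z2→Brent 14·7=98, Z3→Brent 8·6=48.
Loads: Brent carries 22/23. Service 209; fixed 36; total 245.
Next best feasible plan costs 355.

Minimum total cost: 245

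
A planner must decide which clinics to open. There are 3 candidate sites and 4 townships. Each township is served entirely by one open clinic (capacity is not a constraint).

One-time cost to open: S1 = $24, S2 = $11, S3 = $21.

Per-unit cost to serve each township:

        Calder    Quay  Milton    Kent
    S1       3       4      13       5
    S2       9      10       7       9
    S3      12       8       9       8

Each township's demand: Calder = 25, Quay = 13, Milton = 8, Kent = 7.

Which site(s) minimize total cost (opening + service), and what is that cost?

Open S1 and S2; minimum total cost 253.

For any fixed open set, each township goes to its cheapest open site; total = fixed + service.
{S1, S2}: Calder→S1 3·25=75, Quay→S1 4·13=52, Milton→S2 7·8=56, Kent→S1 5·7=35. Service 218; fixed 35; total 253.
{S1, S2, S3}: Calder→S1 3·25=75, Quay→S1 4·13=52, Milton→S2 7·8=56, Kent→S1 5·7=35. Service 218; fixed 56; total 274.
{S1, S3}: Calder→S1 3·25=75, Quay→S1 4·13=52, Milton→S3 9·8=72, Kent→S1 5·7=35. Service 234; fixed 45; total 279.
{S2}: service 474 + fixed 11 = 485
(All 7 nonempty subsets were checked; S1 and S2 is lowest.)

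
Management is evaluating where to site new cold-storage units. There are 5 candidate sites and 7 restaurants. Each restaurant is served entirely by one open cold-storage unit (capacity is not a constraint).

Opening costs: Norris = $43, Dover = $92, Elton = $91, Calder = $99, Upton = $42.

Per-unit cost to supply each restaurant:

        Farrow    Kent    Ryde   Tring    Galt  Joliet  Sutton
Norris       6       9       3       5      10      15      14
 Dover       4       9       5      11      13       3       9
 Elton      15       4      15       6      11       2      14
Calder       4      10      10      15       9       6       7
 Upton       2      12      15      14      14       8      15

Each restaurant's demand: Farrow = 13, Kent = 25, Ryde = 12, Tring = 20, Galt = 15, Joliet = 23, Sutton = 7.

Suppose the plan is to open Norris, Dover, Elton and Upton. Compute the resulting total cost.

Each restaurant is assigned to its cheapest site among the open ones.
{Norris, Dover, Elton, Upton}: Farrow→Upton 2·13=26, Kent→Elton 4·25=100, Ryde→Norris 3·12=36, Tring→Norris 5·20=100, Galt→Norris 10·15=150, Joliet→Elton 2·23=46, Sutton→Dover 9·7=63. Service 521; fixed 268; total 789.

Total cost: 789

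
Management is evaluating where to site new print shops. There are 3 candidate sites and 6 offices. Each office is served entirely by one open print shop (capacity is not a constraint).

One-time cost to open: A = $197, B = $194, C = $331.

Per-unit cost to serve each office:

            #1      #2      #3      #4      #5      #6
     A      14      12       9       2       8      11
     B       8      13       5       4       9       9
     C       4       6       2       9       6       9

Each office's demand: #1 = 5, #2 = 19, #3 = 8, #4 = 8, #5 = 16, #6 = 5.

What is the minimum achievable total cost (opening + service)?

For any fixed open set, each office goes to its cheapest open site; total = fixed + service.
{C}: #1→C 4·5=20, #2→C 6·19=114, #3→C 2·8=16, #4→C 9·8=72, #5→C 6·16=96, #6→C 9·5=45. Service 363; fixed 331; total 694.
{B}: #1→B 8·5=40, #2→B 13·19=247, #3→B 5·8=40, #4→B 4·8=32, #5→B 9·16=144, #6→B 9·5=45. Service 548; fixed 194; total 742.
{A}: #1→A 14·5=70, #2→A 12·19=228, #3→A 9·8=72, #4→A 2·8=16, #5→A 8·16=128, #6→A 11·5=55. Service 569; fixed 197; total 766.
{A, B, C}: service 307 + fixed 722 = 1029
(All 7 nonempty subsets were checked; C only is lowest.)

Minimum total cost: 694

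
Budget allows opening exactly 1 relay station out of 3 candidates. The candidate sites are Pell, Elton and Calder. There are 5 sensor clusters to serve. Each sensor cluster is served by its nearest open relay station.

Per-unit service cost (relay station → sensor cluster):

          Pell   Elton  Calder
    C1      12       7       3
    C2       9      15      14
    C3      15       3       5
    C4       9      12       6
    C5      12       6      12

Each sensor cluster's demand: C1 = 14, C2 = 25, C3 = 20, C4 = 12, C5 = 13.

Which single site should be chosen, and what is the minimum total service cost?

Choose Calder only; total service cost 720.

With exactly 1 open, each sensor cluster uses its cheapest among the chosen.
{Calder}: C1→Calder 3·14=42, C2→Calder 14·25=350, C3→Calder 5·20=100, C4→Calder 6·12=72, C5→Calder 12·13=156. Service cost 720.
{Elton}: service cost 755
{Pell}: service cost 957
Among all 3 size-1 choices, {Calder} is lowest.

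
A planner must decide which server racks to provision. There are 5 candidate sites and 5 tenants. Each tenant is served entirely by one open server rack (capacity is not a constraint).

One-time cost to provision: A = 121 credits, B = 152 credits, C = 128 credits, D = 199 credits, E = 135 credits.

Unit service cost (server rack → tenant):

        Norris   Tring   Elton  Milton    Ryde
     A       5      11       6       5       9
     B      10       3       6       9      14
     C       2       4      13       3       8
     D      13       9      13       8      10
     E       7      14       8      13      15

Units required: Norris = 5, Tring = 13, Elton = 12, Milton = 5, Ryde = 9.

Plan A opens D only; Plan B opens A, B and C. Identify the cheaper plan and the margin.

Plan A: {D}: Norris→D 13·5=65, Tring→D 9·13=117, Elton→D 13·12=156, Milton→D 8·5=40, Ryde→D 10·9=90. Service 468; fixed 199; total 667.
Plan B: {A, B, C}: Norris→C 2·5=10, Tring→B 3·13=39, Elton→A 6·12=72, Milton→C 3·5=15, Ryde→C 8·9=72. Service 208; fixed 401; total 609.
Difference: |667 − 609| = 58.

Plan B is cheaper by 58.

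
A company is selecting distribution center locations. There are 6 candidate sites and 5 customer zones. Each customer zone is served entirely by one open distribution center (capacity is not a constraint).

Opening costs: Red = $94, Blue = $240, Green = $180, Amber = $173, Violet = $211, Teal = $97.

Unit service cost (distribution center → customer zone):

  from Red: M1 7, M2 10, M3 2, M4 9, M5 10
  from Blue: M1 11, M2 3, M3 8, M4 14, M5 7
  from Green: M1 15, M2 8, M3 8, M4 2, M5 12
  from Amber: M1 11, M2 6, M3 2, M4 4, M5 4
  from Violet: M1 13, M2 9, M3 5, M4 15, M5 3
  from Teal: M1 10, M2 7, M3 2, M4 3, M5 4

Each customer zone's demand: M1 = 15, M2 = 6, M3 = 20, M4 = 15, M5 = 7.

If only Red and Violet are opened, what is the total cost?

Total cost: 660

Each customer zone is assigned to its cheapest site among the open ones.
{Red, Violet}: M1→Red 7·15=105, M2→Violet 9·6=54, M3→Red 2·20=40, M4→Red 9·15=135, M5→Violet 3·7=21. Service 355; fixed 305; total 660.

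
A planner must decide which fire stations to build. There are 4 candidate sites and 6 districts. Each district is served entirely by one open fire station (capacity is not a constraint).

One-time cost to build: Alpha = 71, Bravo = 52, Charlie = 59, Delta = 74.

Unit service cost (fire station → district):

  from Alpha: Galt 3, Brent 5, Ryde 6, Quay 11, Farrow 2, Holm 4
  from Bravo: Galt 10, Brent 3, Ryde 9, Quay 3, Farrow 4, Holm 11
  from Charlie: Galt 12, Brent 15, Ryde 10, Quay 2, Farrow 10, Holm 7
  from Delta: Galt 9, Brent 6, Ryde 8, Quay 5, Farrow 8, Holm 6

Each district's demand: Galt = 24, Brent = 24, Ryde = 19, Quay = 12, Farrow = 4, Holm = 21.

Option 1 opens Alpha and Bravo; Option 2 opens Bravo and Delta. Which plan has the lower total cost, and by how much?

Option 1: {Alpha, Bravo}: Galt→Alpha 3·24=72, Brent→Bravo 3·24=72, Ryde→Alpha 6·19=114, Quay→Bravo 3·12=36, Farrow→Alpha 2·4=8, Holm→Alpha 4·21=84. Service 386; fixed 123; total 509.
Option 2: {Bravo, Delta}: Galt→Delta 9·24=216, Brent→Bravo 3·24=72, Ryde→Delta 8·19=152, Quay→Bravo 3·12=36, Farrow→Bravo 4·4=16, Holm→Delta 6·21=126. Service 618; fixed 126; total 744.
Difference: |509 − 744| = 235.

Option 1 is cheaper by 235.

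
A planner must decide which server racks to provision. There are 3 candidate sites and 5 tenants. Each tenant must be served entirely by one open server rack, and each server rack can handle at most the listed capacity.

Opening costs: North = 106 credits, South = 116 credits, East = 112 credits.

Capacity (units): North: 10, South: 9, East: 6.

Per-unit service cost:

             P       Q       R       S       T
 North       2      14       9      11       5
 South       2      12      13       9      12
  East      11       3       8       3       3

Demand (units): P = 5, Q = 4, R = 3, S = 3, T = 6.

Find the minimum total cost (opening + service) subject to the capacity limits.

Open {North, South, East}: P→South 2·5=10, Q→East 3·4=12, R→North 9·3=27, S→South 9·3=27, T→North 5·6=30.
Loads: North carries 9/10, South carries 8/9, East carries 4/6. Service 106; fixed 334; total 440.
Next best feasible plan costs 455.

Minimum total cost: 440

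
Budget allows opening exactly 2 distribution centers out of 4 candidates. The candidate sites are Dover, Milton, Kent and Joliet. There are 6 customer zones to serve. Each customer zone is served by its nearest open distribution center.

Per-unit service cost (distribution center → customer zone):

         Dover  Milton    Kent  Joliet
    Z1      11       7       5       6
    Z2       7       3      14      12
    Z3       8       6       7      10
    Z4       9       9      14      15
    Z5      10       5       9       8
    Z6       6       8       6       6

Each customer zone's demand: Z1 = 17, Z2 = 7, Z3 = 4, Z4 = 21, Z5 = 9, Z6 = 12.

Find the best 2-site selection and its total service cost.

Choose Milton and Kent; total service cost 436.

With exactly 2 open, each customer zone uses its cheapest among the chosen.
{Milton, Kent}: Z1→Kent 5·17=85, Z2→Milton 3·7=21, Z3→Milton 6·4=24, Z4→Milton 9·21=189, Z5→Milton 5·9=45, Z6→Kent 6·12=72. Service cost 436.
{Milton, Joliet}: service cost 453
{Dover, Milton}: service cost 470
Among all 6 size-2 choices, {Milton, Kent} is lowest.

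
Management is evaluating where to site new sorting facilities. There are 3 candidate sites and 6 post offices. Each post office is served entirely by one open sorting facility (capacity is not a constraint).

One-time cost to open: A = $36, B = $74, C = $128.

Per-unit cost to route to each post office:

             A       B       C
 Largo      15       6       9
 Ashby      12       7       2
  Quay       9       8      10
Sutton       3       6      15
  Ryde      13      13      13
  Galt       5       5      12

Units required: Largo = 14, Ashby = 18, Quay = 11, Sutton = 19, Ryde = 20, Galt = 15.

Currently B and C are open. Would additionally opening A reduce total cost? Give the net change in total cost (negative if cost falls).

Current service cost with {B, C}: 657.
Adding A: each post office re-picks its cheapest; new service cost 600, saving 57.
Extra fixed cost: 36. Net change = 36 − 57 = -21.
(Totals: 859 → 838.)

Yes — net change −21 (cost falls by 21).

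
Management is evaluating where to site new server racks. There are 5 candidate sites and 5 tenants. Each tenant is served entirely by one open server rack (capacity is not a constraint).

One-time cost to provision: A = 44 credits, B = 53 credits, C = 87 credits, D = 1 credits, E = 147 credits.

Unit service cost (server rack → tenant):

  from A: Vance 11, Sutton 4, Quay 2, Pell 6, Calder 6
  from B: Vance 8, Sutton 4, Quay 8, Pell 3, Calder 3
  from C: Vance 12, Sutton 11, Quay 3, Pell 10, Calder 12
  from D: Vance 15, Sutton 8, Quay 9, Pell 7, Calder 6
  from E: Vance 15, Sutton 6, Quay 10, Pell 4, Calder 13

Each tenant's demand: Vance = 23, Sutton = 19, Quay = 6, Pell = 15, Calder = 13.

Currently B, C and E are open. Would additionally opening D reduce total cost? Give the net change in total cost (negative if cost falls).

No — net change +1 (cost rises by 1).

Current service cost with {B, C, E}: 362.
Adding D: each tenant re-picks its cheapest; new service cost 362, saving 0.
Extra fixed cost: 1. Net change = 1 − 0 = 1.
(Totals: 649 → 650.)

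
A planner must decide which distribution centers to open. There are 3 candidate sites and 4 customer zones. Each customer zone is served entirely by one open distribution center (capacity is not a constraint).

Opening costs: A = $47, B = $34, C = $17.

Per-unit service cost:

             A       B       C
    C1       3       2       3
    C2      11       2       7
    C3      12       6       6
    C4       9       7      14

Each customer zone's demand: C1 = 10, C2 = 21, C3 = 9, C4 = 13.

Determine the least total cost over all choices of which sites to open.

For any fixed open set, each customer zone goes to its cheapest open site; total = fixed + service.
{B}: C1→B 2·10=20, C2→B 2·21=42, C3→B 6·9=54, C4→B 7·13=91. Service 207; fixed 34; total 241.
{B, C}: C1→B 2·10=20, C2→B 2·21=42, C3→B 6·9=54, C4→B 7·13=91. Service 207; fixed 51; total 258.
{A, B}: C1→B 2·10=20, C2→B 2·21=42, C3→B 6·9=54, C4→B 7·13=91. Service 207; fixed 81; total 288.
{A, B, C}: service 207 + fixed 98 = 305
(All 7 nonempty subsets were checked; B only is lowest.)

Minimum total cost: 241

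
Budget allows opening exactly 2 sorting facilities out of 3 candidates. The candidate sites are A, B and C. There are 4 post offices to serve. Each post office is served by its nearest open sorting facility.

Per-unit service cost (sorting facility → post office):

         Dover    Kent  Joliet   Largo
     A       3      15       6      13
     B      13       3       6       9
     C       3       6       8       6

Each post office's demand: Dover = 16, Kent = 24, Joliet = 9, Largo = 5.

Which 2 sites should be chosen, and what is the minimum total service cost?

Choose B and C; total service cost 204.

With exactly 2 open, each post office uses its cheapest among the chosen.
{B, C}: Dover→C 3·16=48, Kent→B 3·24=72, Joliet→B 6·9=54, Largo→C 6·5=30. Service cost 204.
{A, B}: service cost 219
{A, C}: service cost 276
Among all 3 size-2 choices, {B, C} is lowest.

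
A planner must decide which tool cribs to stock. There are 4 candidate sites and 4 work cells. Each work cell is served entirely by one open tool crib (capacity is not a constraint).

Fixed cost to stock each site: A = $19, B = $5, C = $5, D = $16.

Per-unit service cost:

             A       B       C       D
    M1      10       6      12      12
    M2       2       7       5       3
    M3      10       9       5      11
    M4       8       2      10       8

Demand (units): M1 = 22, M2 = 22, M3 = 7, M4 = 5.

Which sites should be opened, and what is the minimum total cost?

Open A, B and C; minimum total cost 250.

For any fixed open set, each work cell goes to its cheapest open site; total = fixed + service.
{A, B, C}: M1→B 6·22=132, M2→A 2·22=44, M3→C 5·7=35, M4→B 2·5=10. Service 221; fixed 29; total 250.
{A, B, C, D}: service 221 + fixed 45 = 266
{B, C, D}: service 243 + fixed 26 = 269
{B}: service 359 + fixed 5 = 364
No other subset beats 250.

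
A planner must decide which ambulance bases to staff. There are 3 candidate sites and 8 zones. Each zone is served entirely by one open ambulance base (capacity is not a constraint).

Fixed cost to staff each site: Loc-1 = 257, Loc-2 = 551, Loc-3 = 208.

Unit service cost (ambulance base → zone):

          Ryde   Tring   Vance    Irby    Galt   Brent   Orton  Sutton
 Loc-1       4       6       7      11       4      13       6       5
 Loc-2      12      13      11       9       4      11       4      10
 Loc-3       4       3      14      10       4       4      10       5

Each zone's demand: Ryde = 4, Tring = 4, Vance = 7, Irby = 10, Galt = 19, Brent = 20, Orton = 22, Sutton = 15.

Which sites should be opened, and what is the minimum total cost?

For any fixed open set, each zone goes to its cheapest open site; total = fixed + service.
{Loc-3}: Ryde→Loc-3 4·4=16, Tring→Loc-3 3·4=12, Vance→Loc-3 14·7=98, Irby→Loc-3 10·10=100, Galt→Loc-3 4·19=76, Brent→Loc-3 4·20=80, Orton→Loc-3 10·22=220, Sutton→Loc-3 5·15=75. Service 677; fixed 208; total 885.
{Loc-1}: service 742 + fixed 257 = 999
{Loc-1, Loc-3}: service 540 + fixed 465 = 1005
{Loc-1, Loc-2, Loc-3}: Ryde→Loc-1 4·4=16, Tring→Loc-3 3·4=12, Vance→Loc-1 7·7=49, Irby→Loc-2 9·10=90, Galt→Loc-1 4·19=76, Brent→Loc-3 4·20=80, Orton→Loc-2 4·22=88, Sutton→Loc-1 5·15=75. Service 486; fixed 1016; total 1502.
No other subset beats 885.

Open Loc-3 only; minimum total cost 885.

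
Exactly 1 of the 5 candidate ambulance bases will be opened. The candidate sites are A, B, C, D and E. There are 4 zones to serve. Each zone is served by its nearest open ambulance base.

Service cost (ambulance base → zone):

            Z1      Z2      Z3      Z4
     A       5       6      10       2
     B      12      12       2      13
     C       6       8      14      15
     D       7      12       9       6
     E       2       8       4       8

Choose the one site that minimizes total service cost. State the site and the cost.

With exactly 1 open, each zone uses its cheapest among the chosen.
{E}: Z1→E 2, Z2→E 8, Z3→E 4, Z4→E 8. Service cost 22.
{A}: service cost 23
{D}: service cost 34
Among all 5 size-1 choices, {E} is lowest.

Choose E only; total service cost 22.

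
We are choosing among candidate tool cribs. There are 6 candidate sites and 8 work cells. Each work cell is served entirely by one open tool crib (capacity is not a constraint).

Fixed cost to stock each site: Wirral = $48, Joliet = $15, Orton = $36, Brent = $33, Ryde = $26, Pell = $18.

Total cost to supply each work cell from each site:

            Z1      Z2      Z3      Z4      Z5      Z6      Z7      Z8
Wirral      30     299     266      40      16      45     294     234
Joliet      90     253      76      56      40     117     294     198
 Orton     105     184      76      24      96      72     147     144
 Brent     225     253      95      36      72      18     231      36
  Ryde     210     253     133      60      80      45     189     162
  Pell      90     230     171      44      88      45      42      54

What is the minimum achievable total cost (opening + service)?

For any fixed open set, each work cell goes to its cheapest open site; total = fixed + service.
{Wirral, Orton, Brent, Pell}: Z1→Wirral 30, Z2→Orton 184, Z3→Orton 76, Z4→Orton 24, Z5→Wirral 16, Z6→Brent 18, Z7→Pell 42, Z8→Brent 36. Service 426; fixed 135; total 561.
{Wirral, Orton, Pell}: service 471 + fixed 102 = 573
{Wirral, Joliet, Orton, Brent, Pell}: Z1→Wirral 30, Z2→Orton 184, Z3→Joliet 76, Z4→Orton 24, Z5→Wirral 16, Z6→Brent 18, Z7→Pell 42, Z8→Brent 36. Service 426; fixed 150; total 576.
{Wirral, Joliet, Orton, Brent, Ryde, Pell}: Z1→Wirral 30, Z2→Orton 184, Z3→Joliet 76, Z4→Orton 24, Z5→Wirral 16, Z6→Brent 18, Z7→Pell 42, Z8→Brent 36. Service 426; fixed 176; total 602.
No other subset beats 561.

Minimum total cost: 561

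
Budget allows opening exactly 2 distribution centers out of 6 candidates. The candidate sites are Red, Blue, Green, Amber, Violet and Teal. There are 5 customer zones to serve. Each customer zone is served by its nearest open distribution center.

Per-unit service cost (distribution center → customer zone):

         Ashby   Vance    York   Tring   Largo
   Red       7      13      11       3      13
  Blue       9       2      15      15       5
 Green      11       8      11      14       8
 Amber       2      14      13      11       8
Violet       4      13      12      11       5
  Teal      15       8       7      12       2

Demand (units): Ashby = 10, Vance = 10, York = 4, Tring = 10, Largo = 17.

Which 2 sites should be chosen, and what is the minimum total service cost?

Choose Red and Teal; total service cost 242.

With exactly 2 open, each customer zone uses its cheapest among the chosen.
{Red, Teal}: Ashby→Red 7·10=70, Vance→Teal 8·10=80, York→Teal 7·4=28, Tring→Red 3·10=30, Largo→Teal 2·17=34. Service cost 242.
{Red, Blue}: service cost 249
{Amber, Teal}: service cost 272
Among all 15 size-2 choices, {Red, Teal} is lowest.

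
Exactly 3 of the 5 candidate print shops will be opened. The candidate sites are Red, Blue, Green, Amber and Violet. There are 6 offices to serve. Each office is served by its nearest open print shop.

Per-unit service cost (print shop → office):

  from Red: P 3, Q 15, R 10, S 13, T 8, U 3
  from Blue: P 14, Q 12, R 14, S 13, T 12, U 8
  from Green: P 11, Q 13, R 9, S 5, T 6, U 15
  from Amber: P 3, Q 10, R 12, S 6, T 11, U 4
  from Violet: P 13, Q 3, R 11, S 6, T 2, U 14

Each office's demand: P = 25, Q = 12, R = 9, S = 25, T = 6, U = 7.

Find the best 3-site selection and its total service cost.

With exactly 3 open, each office uses its cheapest among the chosen.
{Red, Green, Violet}: P→Red 3·25=75, Q→Violet 3·12=36, R→Green 9·9=81, S→Green 5·25=125, T→Violet 2·6=12, U→Red 3·7=21. Service cost 350.
{Green, Amber, Violet}: service cost 357
{Red, Blue, Violet}: service cost 384
Among all 10 size-3 choices, {Red, Green, Violet} is lowest.

Choose Red, Green and Violet; total service cost 350.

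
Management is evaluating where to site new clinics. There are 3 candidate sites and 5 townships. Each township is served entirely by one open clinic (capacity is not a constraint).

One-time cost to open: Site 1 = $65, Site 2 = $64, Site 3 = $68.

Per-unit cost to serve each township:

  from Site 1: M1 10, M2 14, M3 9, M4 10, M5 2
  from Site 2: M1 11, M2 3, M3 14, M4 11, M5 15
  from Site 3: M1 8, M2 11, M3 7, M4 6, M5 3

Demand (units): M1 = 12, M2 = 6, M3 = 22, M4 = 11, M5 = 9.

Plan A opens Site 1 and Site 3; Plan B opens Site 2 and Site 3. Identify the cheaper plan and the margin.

Plan A: {Site 1, Site 3}: M1→Site 3 8·12=96, M2→Site 3 11·6=66, M3→Site 3 7·22=154, M4→Site 3 6·11=66, M5→Site 1 2·9=18. Service 400; fixed 133; total 533.
Plan B: {Site 2, Site 3}: M1→Site 3 8·12=96, M2→Site 2 3·6=18, M3→Site 3 7·22=154, M4→Site 3 6·11=66, M5→Site 3 3·9=27. Service 361; fixed 132; total 493.
Difference: |533 − 493| = 40.

Plan B is cheaper by 40.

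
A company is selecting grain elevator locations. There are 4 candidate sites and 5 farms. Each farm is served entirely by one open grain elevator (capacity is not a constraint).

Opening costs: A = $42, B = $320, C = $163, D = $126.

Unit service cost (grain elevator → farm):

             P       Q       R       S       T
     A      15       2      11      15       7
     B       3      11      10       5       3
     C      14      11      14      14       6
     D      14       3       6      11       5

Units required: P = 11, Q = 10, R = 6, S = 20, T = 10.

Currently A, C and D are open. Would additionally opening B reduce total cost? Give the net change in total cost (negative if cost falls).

No — net change +59 (cost rises by 59).

Current service cost with {A, C, D}: 480.
Adding B: each farm re-picks its cheapest; new service cost 219, saving 261.
Extra fixed cost: 320. Net change = 320 − 261 = 59.
(Totals: 811 → 870.)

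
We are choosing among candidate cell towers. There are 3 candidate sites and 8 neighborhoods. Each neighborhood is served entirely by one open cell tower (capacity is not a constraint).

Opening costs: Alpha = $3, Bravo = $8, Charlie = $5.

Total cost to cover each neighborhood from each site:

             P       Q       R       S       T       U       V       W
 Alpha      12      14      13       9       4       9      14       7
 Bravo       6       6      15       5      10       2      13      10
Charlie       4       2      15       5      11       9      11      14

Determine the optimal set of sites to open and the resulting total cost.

For any fixed open set, each neighborhood goes to its cheapest open site; total = fixed + service.
{Alpha, Charlie}: P→Charlie 4, Q→Charlie 2, R→Alpha 13, S→Charlie 5, T→Alpha 4, U→Alpha 9, V→Charlie 11, W→Alpha 7. Service 55; fixed 8; total 63.
{Alpha, Bravo, Charlie}: service 48 + fixed 16 = 64
{Alpha, Bravo}: P→Bravo 6, Q→Bravo 6, R→Alpha 13, S→Bravo 5, T→Alpha 4, U→Bravo 2, V→Bravo 13, W→Alpha 7. Service 56; fixed 11; total 67.
{Alpha}: P→Alpha 12, Q→Alpha 14, R→Alpha 13, S→Alpha 9, T→Alpha 4, U→Alpha 9, V→Alpha 14, W→Alpha 7. Service 82; fixed 3; total 85.
No other subset beats 63.

Open Alpha and Charlie; minimum total cost 63.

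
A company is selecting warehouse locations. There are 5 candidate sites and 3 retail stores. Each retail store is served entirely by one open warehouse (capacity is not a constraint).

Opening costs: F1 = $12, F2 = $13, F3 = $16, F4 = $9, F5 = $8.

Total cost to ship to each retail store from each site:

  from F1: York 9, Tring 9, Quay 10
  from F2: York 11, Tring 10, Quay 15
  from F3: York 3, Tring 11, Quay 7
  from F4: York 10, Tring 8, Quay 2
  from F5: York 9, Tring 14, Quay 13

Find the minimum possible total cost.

For any fixed open set, each retail store goes to its cheapest open site; total = fixed + service.
{F4}: York→F4 10, Tring→F4 8, Quay→F4 2. Service 20; fixed 9; total 29.
{F4, F5}: service 19 + fixed 17 = 36
{F3}: York→F3 3, Tring→F3 11, Quay→F3 7. Service 21; fixed 16; total 37.
{F1, F2, F3, F4, F5}: York→F3 3, Tring→F4 8, Quay→F4 2. Service 13; fixed 58; total 71.
No other subset beats 29.

Minimum total cost: 29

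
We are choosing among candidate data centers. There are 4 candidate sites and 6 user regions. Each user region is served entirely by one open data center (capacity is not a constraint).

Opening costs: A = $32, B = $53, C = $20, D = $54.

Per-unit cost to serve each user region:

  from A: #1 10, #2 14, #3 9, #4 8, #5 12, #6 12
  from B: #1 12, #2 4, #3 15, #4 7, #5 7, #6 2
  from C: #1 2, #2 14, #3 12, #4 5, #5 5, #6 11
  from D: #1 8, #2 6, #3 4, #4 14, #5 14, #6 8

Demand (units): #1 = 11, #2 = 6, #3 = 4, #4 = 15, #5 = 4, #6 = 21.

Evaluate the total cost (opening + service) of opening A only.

Total cost: 682

Each user region is assigned to its cheapest site among the open ones.
{A}: #1→A 10·11=110, #2→A 14·6=84, #3→A 9·4=36, #4→A 8·15=120, #5→A 12·4=48, #6→A 12·21=252. Service 650; fixed 32; total 682.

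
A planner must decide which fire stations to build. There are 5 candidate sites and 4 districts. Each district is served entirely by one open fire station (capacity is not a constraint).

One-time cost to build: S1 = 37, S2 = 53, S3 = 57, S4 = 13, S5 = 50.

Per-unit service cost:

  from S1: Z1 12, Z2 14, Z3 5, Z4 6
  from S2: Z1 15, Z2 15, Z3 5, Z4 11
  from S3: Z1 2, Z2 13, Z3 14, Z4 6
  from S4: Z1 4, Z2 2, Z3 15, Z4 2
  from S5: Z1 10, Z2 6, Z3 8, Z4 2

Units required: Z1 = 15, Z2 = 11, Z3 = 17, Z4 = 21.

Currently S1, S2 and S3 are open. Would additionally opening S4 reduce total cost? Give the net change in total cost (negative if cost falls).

Current service cost with {S1, S2, S3}: 384.
Adding S4: each district re-picks its cheapest; new service cost 179, saving 205.
Extra fixed cost: 13. Net change = 13 − 205 = -192.
(Totals: 531 → 339.)

Yes — net change −192 (cost falls by 192).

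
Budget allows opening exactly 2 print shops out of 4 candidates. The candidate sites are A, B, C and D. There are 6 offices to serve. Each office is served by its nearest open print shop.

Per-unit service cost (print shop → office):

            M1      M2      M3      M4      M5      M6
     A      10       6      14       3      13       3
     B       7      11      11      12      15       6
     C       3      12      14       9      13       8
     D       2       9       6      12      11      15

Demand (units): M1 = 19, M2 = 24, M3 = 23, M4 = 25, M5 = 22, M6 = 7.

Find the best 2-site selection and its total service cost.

Choose A and D; total service cost 658.

With exactly 2 open, each office uses its cheapest among the chosen.
{A, D}: M1→D 2·19=38, M2→A 6·24=144, M3→D 6·23=138, M4→A 3·25=75, M5→D 11·22=242, M6→A 3·7=21. Service cost 658.
{A, C}: service cost 905
{A, B}: service cost 912
Among all 6 size-2 choices, {A, D} is lowest.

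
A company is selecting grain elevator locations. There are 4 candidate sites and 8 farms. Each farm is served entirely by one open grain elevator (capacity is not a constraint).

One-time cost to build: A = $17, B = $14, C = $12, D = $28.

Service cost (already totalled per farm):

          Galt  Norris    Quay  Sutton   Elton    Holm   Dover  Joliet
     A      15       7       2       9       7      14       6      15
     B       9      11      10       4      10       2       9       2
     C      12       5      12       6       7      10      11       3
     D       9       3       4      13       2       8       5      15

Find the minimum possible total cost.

For any fixed open set, each farm goes to its cheapest open site; total = fixed + service.
{A, B}: Galt→B 9, Norris→A 7, Quay→A 2, Sutton→B 4, Elton→A 7, Holm→B 2, Dover→A 6, Joliet→B 2. Service 39; fixed 31; total 70.
{B}: service 57 + fixed 14 = 71
{B, D}: service 31 + fixed 42 = 73
{A, B, C, D}: service 29 + fixed 71 = 100
No other subset beats 70.

Minimum total cost: 70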